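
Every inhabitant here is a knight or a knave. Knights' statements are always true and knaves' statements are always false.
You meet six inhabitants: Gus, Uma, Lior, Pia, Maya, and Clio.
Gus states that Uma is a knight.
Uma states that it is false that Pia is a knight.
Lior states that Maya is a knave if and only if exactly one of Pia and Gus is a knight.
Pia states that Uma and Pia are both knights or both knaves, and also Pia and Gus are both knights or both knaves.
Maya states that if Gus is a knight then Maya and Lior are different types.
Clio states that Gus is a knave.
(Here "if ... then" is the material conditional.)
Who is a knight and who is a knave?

Since Gus is a knight, "Uma is a knight" needs to be True, which holds.
Since Uma is a knight, "it is false that Pia is a knight" needs to be True, which holds.
Lior (knave): "Maya is a knave if and only if exactly one of Pia and Gus is a knight" — False. ✓
Pia is a knave, so "Uma and Pia are both knights or both knaves, and also Pia and Gus are both knights or both knaves" must be False — and it is.
As a knight, Maya's statement "if Gus is a knight then Maya and Lior are different types" should be True; it is.
Since Clio is a knave, "Gus is a knave" needs to be False, which holds.

Gus is a knight, Uma is a knight, Lior is a knave, Pia is a knave, Maya is a knight, and Clio is a knave.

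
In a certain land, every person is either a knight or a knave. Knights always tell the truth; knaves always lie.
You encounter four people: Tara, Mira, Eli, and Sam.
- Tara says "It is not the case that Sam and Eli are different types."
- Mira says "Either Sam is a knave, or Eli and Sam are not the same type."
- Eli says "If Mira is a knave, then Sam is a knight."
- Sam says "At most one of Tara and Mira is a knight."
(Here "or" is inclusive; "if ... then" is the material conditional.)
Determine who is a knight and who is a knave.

Knights: Tara, Eli, and Sam. Knaves: Mira.

Since Tara is a knight, "it is not the case that Sam and Eli are different types" needs to be True, which holds.
Mira is a knave, and the claim "either Sam is a knave, or Eli and Sam are not the same type" is indeed false.
Eli (knight): "if Mira is a knave, then Sam is a knight" — True. ✓
Since Sam is a knight, "at most one of Tara and Mira is a knight" needs to be True, which holds.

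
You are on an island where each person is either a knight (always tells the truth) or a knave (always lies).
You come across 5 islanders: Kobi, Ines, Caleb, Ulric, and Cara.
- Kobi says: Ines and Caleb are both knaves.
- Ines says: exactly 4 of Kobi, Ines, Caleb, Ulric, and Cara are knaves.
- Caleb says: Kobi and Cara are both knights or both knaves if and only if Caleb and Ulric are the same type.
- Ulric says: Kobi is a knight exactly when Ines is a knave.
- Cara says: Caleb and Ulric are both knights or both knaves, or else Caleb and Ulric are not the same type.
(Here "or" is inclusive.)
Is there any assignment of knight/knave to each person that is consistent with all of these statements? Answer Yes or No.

One consistent assignment: Kobi=knight, Ines=knave, Caleb=knave, Ulric=knight, Cara=knight.

Yes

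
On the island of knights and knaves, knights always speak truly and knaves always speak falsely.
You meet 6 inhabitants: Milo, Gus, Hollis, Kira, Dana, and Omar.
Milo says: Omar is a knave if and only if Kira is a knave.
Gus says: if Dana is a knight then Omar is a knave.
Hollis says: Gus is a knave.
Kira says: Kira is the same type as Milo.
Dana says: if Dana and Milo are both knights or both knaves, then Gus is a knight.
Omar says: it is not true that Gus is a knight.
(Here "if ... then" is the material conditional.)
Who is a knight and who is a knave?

Milo is a knight, Gus is a knight, Hollis is a knave, Kira is a knave, Dana is a knight, and Omar is a knave.

As a knight, Milo's statement "Omar is a knave if and only if Kira is a knave" should be True; it is.
Since Gus is a knight, "if Dana is a knight then Omar is a knave" needs to be True, which holds.
Hollis is a knave, so "Gus is a knave" must be False — and it is.
Kira is a knave; "Kira is the same type as Milo" is False, as required.
Dana (knight): "if Dana and Milo are both knights or both knaves, then Gus is a knight" — True. ✓
Omar is a knave; "it is not true that Gus is a knight" is False, as required.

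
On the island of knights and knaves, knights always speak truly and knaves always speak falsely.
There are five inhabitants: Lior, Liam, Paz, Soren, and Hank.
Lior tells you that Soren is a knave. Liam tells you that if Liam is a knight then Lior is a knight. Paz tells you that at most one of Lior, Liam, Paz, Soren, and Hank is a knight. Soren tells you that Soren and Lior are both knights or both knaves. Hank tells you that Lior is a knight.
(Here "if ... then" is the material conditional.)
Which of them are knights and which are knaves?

Knights: Lior, Liam, and Hank. Knaves: Paz and Soren.

Since Lior is a knight, "Soren is a knave" needs to be true, which holds.
Liam is a knight, so "if Liam is a knight then Lior is a knight" must be true — and it is.
Since Paz is a knave, "at most one of Lior, Liam, Paz, Soren, and Hank is a knight" needs to be false, which holds.
Soren is a knave, and the claim "Soren and Lior are both knights or both knaves" is indeed false.
As a knight, Hank's statement "Lior is a knight" should be true; it is.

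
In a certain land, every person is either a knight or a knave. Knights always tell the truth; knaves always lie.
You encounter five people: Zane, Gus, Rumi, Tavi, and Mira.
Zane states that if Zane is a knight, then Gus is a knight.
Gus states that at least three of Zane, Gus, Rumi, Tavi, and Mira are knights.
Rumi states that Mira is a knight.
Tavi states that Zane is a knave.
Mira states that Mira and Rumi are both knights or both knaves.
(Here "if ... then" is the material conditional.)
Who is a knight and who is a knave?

Zane is a knight, and the claim "if Zane is a knight, then Gus is a knight" is indeed True.
Since Gus is a knight, "at least three of Zane, Gus, Rumi, Tavi, and Mira are knights" needs to be True, which holds.
Rumi is a knight, so "Mira is a knight" must be True — and it is.
Tavi is a knave; "Zane is a knave" is False, as required.
Mira is a knight; "Mira and Rumi are both knights or both knaves" is True, as required.

Knights: Zane, Gus, Rumi, and Mira. Knaves: Tavi.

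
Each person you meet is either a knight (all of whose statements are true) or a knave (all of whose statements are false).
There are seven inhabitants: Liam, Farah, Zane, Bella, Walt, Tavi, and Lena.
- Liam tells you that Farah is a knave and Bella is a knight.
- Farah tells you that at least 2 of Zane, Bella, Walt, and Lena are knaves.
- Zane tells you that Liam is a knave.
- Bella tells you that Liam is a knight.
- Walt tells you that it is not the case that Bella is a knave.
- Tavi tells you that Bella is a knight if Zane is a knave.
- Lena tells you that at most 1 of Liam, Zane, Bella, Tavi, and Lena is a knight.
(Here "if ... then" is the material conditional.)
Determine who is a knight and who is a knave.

Liam is a knave, Farah is a knight, Zane is a knight, Bella is a knave, Walt is a knave, Tavi is a knight, and Lena is a knave.

Liam (knave): "Farah is a knave and Bella is a knight" — false. ✓
Farah is a knight, so "at least 2 of Zane, Bella, Walt, and Lena are knaves" must be true — and it is.
Since Zane is a knight, "Liam is a knave" needs to be true, which holds.
Bella is a knave, and the claim "Liam is a knight" is indeed false.
Walt is a knave; "it is not the case that Bella is a knave" is false, as required.
As a knight, Tavi's statement "Bella is a knight if Zane is a knave" should be true; it is.
Lena (knave): "at most 1 of Liam, Zane, Bella, Tavi, and Lena is a knight" — false. ✓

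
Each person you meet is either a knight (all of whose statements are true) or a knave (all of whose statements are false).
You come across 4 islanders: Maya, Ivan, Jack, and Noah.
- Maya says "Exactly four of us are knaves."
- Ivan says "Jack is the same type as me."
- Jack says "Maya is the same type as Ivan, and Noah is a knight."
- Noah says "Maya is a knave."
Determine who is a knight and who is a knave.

Maya is a knave, Ivan is a knave, Jack is a knight, and Noah is a knight.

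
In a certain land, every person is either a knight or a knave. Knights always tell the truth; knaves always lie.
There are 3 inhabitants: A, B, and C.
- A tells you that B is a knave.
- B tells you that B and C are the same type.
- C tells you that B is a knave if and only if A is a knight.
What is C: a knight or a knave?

Consistent assignments: {A=knight, B=knave, C=knight}; {A=knave, B=knight, C=knight}
In every consistent assignment, C is a knight.

C is a knight.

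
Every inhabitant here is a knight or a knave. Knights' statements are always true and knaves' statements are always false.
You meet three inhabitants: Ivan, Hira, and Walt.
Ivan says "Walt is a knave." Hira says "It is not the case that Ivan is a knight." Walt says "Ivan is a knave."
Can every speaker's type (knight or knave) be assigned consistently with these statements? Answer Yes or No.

Yes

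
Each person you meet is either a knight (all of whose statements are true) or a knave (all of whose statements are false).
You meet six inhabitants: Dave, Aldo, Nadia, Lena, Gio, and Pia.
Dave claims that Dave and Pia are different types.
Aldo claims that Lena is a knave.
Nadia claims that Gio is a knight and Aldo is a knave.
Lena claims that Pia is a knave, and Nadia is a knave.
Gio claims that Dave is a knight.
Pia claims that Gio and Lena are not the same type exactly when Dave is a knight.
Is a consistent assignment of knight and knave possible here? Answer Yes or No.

Yes

One consistent assignment: Dave=knave, Aldo=knave, Nadia=knave, Lena=knight, Gio=knave, Pia=knave.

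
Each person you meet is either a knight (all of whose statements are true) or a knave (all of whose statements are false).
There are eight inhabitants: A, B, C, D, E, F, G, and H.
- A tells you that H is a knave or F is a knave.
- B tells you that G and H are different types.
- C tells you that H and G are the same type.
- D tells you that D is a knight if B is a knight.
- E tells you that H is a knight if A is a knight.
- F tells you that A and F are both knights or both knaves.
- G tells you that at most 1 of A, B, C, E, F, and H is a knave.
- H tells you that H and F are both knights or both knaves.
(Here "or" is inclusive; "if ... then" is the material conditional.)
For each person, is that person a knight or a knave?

A is a knight, and the claim "H is a knave or F is a knave" is indeed True.
As a knave, B's statement "G and H are different types" should be False; it is.
C (knight): "H and G are the same type" — True. ✓
Since D is a knight, "D is a knight if B is a knight" needs to be True, which holds.
E is a knave, so "H is a knight if A is a knight" must be False — and it is.
As a knight, F's statement "A and F are both knights or both knaves" should be True; it is.
As a knave, G's statement "at most 1 of A, B, C, E, F, and H is a knave" should be False; it is.
As a knave, H's statement "H and F are both knights or both knaves" should be False; it is.

A is a knight, B is a knave, C is a knight, D is a knight, E is a knave, F is a knight, G is a knave, and H is a knave.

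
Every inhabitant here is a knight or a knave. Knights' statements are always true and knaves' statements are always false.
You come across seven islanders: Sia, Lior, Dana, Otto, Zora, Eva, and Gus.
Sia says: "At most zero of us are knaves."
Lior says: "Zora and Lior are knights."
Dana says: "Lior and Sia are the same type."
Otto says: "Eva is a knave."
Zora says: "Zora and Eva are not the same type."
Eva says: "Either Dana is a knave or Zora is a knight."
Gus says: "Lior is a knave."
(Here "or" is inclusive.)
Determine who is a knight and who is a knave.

Knights: Dana, Otto, and Gus. Knaves: Sia, Lior, Zora, and Eva.

Sia is a knave, so "at most zero of us are knaves" must be False — and it is.
Since Lior is a knave, "Zora and Lior are knights" needs to be False, which holds.
As a knight, Dana's statement "Lior and Sia are the same type" should be True; it is.
Since Otto is a knight, "Eva is a knave" needs to be True, which holds.
Zora (knave): "Zora and Eva are not the same type" — False. ✓
Eva is a knave; "either Dana is a knave or Zora is a knight" is False, as required.
As a knight, Gus's statement "Lior is a knave" should be True; it is.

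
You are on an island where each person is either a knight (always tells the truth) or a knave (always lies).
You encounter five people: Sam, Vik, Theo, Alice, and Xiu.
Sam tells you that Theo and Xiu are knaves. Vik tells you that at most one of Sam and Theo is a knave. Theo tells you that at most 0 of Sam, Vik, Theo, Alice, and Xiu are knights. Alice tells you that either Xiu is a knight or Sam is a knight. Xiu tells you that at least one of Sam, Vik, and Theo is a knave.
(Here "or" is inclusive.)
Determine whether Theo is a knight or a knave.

Theo is a knave.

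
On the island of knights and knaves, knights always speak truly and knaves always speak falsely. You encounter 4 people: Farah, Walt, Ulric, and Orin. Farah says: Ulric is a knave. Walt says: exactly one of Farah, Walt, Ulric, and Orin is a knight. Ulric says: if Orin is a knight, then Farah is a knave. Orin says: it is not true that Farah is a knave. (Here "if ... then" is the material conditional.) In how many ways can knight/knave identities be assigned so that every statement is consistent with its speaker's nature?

1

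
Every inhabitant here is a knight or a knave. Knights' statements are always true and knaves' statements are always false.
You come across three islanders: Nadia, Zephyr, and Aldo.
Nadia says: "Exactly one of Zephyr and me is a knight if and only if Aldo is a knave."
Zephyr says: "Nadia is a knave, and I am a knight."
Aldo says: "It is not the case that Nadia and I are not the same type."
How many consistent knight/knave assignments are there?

1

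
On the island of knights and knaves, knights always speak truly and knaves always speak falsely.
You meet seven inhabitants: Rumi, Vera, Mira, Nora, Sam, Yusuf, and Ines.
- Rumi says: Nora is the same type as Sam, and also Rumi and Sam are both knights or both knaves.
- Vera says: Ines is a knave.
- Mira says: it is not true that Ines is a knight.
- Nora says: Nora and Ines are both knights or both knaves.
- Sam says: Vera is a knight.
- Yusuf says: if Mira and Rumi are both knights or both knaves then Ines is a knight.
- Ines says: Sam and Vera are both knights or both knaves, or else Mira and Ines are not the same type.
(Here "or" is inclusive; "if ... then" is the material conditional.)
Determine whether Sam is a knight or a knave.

Sam is a knave.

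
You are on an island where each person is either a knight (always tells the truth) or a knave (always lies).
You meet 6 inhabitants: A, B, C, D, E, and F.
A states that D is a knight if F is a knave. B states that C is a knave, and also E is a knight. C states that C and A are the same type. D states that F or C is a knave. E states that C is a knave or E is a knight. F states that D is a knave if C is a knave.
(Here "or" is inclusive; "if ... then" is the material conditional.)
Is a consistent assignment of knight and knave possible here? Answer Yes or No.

One consistent assignment: A=knight, B=knight, C=knave, D=knight, E=knight, F=knave.

Yes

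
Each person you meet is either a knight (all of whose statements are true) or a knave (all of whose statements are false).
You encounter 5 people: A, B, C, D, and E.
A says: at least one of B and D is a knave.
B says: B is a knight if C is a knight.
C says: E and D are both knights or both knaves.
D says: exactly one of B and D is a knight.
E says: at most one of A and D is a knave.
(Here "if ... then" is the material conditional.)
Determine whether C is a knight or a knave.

C is a knight.

Consistent assignments: {A=knight, B=knave, C=knight, D=knight, E=knight}
In every consistent assignment, C is a knight.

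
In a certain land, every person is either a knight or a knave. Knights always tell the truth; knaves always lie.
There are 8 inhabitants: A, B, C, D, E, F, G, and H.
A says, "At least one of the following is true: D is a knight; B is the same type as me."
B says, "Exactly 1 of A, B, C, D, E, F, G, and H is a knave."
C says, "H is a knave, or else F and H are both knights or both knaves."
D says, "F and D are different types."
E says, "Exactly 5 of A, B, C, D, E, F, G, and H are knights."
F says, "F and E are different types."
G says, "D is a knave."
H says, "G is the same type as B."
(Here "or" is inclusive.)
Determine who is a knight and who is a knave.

A is a knight, B is a knave, C is a knave, D is a knight, E is a knave, F is a knave, G is a knave, and H is a knight.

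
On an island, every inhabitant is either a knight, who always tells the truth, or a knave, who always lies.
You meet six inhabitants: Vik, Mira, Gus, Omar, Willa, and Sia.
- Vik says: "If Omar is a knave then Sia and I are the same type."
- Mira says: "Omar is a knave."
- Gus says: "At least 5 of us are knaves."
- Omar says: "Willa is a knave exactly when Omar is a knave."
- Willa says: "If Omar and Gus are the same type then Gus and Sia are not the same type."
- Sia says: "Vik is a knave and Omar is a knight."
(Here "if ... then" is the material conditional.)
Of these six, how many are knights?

3

The unique consistent assignment is Vik=knight, Mira=knave, Gus=knave, Omar=knight, Willa=knight, Sia=knave.
That has 3 knights.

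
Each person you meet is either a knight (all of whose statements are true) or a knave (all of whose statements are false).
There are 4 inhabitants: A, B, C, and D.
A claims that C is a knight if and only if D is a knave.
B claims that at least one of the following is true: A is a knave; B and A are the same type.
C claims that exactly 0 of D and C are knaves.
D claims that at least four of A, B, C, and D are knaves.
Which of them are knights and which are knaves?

Knights: B. Knaves: A, C, and D.

A is a knave, and the claim "C is a knight if and only if D is a knave" is indeed false.
As a knight, B's statement "at least one of the following is true: A is a knave; B and A are the same type" should be true; it is.
As a knave, C's statement "exactly 0 of D and C are knaves" should be false; it is.
D (knave): "at least four of A, B, C, and D are knaves" — false. ✓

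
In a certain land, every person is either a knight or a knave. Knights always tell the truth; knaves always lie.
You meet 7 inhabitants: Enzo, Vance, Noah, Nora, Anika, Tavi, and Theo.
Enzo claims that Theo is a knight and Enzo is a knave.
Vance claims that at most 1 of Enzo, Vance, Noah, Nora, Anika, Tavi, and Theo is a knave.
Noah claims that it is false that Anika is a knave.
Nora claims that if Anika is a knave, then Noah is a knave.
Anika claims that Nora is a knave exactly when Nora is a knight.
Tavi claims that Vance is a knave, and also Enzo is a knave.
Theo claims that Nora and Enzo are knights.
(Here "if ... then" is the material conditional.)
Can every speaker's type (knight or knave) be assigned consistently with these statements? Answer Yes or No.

One consistent assignment: Enzo=knave, Vance=knave, Noah=knave, Nora=knight, Anika=knave, Tavi=knight, Theo=knave.

Yes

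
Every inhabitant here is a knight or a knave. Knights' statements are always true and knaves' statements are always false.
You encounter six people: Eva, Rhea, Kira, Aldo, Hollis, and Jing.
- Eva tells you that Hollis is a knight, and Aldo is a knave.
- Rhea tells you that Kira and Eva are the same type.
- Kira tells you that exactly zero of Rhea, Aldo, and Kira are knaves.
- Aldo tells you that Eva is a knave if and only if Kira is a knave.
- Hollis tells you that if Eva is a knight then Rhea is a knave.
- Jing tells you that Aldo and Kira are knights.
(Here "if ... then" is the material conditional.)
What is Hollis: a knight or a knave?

Hollis is a knight.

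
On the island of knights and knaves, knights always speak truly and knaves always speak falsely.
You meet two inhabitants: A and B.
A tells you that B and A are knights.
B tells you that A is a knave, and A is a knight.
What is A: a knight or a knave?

Consistent assignments: {A=knave, B=knave}
In every consistent assignment, A is a knave.

A is a knave.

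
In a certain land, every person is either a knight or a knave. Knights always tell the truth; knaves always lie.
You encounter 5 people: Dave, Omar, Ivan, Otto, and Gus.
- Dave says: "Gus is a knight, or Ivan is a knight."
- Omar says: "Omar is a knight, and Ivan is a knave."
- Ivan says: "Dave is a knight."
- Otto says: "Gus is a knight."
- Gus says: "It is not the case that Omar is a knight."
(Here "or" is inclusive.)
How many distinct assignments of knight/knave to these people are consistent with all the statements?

2

Consistent assignments:
  Dave=knight, Omar=knave, Ivan=knight, Otto=knight, Gus=knight
  Dave=knave, Omar=knight, Ivan=knave, Otto=knave, Gus=knave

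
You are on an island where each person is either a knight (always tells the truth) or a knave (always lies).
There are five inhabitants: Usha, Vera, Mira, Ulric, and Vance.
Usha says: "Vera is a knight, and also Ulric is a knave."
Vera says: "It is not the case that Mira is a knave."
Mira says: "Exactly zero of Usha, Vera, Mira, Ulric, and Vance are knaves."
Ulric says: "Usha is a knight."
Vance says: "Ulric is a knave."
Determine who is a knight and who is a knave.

Usha is a knave, Vera is a knave, Mira is a knave, Ulric is a knave, and Vance is a knight.

Usha (knave): "Vera is a knight, and also Ulric is a knave" — False. ✓
Vera (knave): "it is not the case that Mira is a knave" — False. ✓
As a knave, Mira's statement "exactly zero of Usha, Vera, Mira, Ulric, and Vance are knaves" should be False; it is.
Ulric is a knave, and the claim "Usha is a knight" is indeed False.
Vance (knight): "Ulric is a knave" — True. ✓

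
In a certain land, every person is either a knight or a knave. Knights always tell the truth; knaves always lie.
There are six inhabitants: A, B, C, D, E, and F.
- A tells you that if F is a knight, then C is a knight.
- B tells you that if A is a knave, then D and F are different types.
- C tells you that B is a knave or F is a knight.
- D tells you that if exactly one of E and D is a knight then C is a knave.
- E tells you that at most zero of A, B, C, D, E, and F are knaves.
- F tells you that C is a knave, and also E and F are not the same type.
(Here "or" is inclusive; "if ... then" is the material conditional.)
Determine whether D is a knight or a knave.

D is a knight.

Consistent assignments: {A=knight, B=knight, C=knave, D=knight, E=knave, F=knave}
In every consistent assignment, D is a knight.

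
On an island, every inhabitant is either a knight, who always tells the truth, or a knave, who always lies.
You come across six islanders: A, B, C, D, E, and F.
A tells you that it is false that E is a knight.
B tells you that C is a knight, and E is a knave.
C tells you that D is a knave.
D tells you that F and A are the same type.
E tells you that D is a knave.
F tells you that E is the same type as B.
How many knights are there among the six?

3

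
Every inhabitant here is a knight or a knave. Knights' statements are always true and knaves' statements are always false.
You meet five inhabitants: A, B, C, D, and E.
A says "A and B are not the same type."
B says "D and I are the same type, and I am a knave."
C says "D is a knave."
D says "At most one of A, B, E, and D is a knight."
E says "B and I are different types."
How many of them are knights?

The unique consistent assignment is A=knave, B=knave, C=knave, D=knight, E=knave.
That has 1 knight.

1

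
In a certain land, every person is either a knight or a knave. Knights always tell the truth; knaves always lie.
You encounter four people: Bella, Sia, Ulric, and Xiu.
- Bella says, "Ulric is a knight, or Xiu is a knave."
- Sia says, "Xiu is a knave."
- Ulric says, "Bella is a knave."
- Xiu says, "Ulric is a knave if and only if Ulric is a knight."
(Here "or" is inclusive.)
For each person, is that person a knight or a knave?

As a knight, Bella's statement "Ulric is a knight, or Xiu is a knave" should be true; it is.
As a knight, Sia's statement "Xiu is a knave" should be true; it is.
Ulric (knave): "Bella is a knave" — false. ✓
Since Xiu is a knave, "Ulric is a knave if and only if Ulric is a knight" needs to be false, which holds.

Knights: Bella and Sia. Knaves: Ulric and Xiu.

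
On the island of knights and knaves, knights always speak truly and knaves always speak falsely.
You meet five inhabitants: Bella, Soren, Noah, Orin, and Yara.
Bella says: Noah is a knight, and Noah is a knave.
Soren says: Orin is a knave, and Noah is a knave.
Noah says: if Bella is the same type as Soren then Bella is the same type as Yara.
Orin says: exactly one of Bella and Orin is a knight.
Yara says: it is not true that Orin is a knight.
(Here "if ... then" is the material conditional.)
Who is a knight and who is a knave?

Suppose Bella is a knight. Then Bella's statement "Noah is a knight, and Noah is a knave" would have to be true. Checking the 16 ways to assign the others, none is consistent with every speaker.
(For instance, with Soren=knave, Noah=knight, Orin=knight, Yara=knave, Bella's claim "Noah is a knight, and Noah is a knave" comes out false where it would need to be true.)
So Bella must be a knave, making "Noah is a knight, and Noah is a knave" false. Taking Bella=knave, Soren=knave, Noah=knight, Orin=knight, Yara=knave, each remaining statement checks out:
  Soren (knave): "Orin is a knave, and Noah is a knave" — false. ✓
  Noah (knight): "if Bella is the same type as Soren then Bella is the same type as Yara" — true. ✓
  Orin (knight): "exactly one of Bella and Orin is a knight" — true. ✓
  Yara (knave): "it is not true that Orin is a knight" — false. ✓
This is the unique consistent assignment.

Bella is a knave, Soren is a knave, Noah is a knight, Orin is a knight, and Yara is a knave.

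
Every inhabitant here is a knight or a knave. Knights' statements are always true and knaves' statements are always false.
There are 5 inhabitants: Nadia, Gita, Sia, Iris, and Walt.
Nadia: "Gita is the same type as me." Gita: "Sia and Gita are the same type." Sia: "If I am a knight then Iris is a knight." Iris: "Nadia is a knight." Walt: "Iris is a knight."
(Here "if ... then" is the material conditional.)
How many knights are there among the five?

The unique consistent assignment is Nadia=knight, Gita=knight, Sia=knight, Iris=knight, Walt=knight.
That has 5 knights.

5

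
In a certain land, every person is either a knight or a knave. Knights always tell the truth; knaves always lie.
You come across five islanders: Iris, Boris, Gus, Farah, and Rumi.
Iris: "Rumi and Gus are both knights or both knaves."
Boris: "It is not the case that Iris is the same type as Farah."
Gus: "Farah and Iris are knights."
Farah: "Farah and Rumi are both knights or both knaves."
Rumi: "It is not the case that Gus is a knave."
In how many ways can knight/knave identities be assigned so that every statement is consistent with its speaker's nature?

1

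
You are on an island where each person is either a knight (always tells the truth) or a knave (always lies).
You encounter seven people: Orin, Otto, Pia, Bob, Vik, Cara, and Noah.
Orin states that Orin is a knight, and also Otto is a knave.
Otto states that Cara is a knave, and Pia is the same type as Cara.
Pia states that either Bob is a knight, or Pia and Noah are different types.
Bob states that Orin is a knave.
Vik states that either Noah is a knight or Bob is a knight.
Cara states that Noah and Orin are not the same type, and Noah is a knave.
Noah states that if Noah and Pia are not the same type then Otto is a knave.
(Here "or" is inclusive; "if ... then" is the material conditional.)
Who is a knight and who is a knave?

Knights: Pia, Bob, Vik, and Noah. Knaves: Orin, Otto, and Cara.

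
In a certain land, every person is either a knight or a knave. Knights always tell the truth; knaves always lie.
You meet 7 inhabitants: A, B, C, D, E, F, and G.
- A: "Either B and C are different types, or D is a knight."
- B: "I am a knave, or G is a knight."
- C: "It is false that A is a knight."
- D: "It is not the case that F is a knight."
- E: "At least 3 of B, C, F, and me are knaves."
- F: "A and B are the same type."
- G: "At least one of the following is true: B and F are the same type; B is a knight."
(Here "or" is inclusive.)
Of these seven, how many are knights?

4

The unique consistent assignment is A=knight, B=knight, C=knave, D=knave, E=knave, F=knight, G=knight.
That has 4 knights.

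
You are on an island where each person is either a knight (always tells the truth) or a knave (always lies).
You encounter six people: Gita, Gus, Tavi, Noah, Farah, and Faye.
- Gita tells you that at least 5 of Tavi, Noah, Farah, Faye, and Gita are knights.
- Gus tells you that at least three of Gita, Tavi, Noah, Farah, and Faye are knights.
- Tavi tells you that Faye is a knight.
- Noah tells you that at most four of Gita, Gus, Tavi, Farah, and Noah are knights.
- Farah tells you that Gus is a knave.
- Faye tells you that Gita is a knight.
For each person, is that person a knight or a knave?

Gita is a knave, and the claim "at least 5 of Tavi, Noah, Farah, Faye, and Gita are knights" is indeed false.
Gus is a knave, and the claim "at least three of Gita, Tavi, Noah, Farah, and Faye are knights" is indeed false.
Tavi is a knave; "Faye is a knight" is false, as required.
Noah is a knight, and the claim "at most four of Gita, Gus, Tavi, Farah, and Noah are knights" is indeed True.
Farah is a knight, and the claim "Gus is a knave" is indeed True.
Faye is a knave, and the claim "Gita is a knight" is indeed false.

Gita is a knave, Gus is a knave, Tavi is a knave, Noah is a knight, Farah is a knight, and Faye is a knave.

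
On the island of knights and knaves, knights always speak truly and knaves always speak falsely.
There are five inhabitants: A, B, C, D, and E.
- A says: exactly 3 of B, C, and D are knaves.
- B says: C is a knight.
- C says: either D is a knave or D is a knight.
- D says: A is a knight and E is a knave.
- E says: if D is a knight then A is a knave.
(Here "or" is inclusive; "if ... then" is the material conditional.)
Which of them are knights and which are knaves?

Knights: B, C, and E. Knaves: A and D.

A is a knave, and the claim "exactly 3 of B, C, and D are knaves" is indeed False.
Since B is a knight, "C is a knight" needs to be True, which holds.
As a knight, C's statement "either D is a knave or D is a knight" should be True; it is.
D (knave): "A is a knight and E is a knave" — False. ✓
As a knight, E's statement "if D is a knight then A is a knave" should be True; it is.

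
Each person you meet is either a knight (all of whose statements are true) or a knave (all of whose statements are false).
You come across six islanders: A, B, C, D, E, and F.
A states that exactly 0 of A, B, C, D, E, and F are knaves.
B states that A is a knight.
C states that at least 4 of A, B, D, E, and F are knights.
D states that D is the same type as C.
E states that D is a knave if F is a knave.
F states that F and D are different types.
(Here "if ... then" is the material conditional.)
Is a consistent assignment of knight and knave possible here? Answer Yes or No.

No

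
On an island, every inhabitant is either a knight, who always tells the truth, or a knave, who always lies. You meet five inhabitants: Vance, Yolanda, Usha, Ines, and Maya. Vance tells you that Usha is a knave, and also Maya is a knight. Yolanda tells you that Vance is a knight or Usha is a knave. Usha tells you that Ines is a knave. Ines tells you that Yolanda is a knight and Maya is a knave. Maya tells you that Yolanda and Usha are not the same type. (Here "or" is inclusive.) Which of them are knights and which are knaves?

As a knave, Vance's statement "Usha is a knave, and also Maya is a knight" should be False; it is.
As a knave, Yolanda's statement "Vance is a knight or Usha is a knave" should be False; it is.
As a knight, Usha's statement "Ines is a knave" should be true; it is.
Ines is a knave, and the claim "Yolanda is a knight and Maya is a knave" is indeed False.
Maya is a knight, so "Yolanda and Usha are not the same type" must be true — and it is.

Vance is a knave, Yolanda is a knave, Usha is a knight, Ines is a knave, and Maya is a knight.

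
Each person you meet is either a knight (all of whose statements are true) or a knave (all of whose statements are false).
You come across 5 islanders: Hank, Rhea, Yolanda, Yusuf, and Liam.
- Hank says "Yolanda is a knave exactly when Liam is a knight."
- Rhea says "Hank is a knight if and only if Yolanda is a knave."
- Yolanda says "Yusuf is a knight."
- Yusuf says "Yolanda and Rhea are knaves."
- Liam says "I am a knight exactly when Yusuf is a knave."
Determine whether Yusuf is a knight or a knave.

Yusuf is a knave.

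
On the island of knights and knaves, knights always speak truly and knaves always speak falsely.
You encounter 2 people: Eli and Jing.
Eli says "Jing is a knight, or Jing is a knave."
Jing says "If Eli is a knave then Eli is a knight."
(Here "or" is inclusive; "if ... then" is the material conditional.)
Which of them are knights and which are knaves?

Eli (knight): "Jing is a knight, or Jing is a knave" — true. ✓
Jing (knight): "if Eli is a knave then Eli is a knight" — true. ✓

Eli is a knight and Jing is a knight.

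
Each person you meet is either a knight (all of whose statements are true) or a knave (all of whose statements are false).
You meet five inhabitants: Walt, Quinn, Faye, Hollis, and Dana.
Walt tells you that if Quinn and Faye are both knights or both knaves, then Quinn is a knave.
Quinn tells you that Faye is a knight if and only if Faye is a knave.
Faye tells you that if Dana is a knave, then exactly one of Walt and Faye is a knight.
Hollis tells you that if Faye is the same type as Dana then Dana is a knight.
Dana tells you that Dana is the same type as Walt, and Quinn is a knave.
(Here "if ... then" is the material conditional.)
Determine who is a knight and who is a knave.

Walt (knight): "if Quinn and Faye are both knights or both knaves, then Quinn is a knave" — True. ✓
Quinn (knave): "Faye is a knight if and only if Faye is a knave" — false. ✓
Faye is a knight, so "if Dana is a knave, then exactly one of Walt and Faye is a knight" must be True — and it is.
Hollis (knight): "if Faye is the same type as Dana then Dana is a knight" — True. ✓
Dana is a knight, and the claim "Dana is the same type as Walt, and Quinn is a knave" is indeed True.

Walt is a knight, Quinn is a knave, Faye is a knight, Hollis is a knight, and Dana is a knight.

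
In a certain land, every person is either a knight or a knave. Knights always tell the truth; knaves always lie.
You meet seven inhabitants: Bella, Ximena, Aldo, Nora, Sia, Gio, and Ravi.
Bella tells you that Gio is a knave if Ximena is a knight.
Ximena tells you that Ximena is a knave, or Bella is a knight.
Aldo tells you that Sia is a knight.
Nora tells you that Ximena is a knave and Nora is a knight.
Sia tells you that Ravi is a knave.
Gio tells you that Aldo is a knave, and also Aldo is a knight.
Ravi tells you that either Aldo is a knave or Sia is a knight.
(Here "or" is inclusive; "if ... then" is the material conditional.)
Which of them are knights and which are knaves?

Knights: Bella, Ximena, and Ravi. Knaves: Aldo, Nora, Sia, and Gio.

Bella is a knight, and the claim "Gio is a knave if Ximena is a knight" is indeed True.
Ximena (knight): "Ximena is a knave, or Bella is a knight" — True. ✓
Aldo is a knave, and the claim "Sia is a knight" is indeed False.
Nora is a knave, so "Ximena is a knave and Nora is a knight" must be False — and it is.
Since Sia is a knave, "Ravi is a knave" needs to be False, which holds.
Gio (knave): "Aldo is a knave, and also Aldo is a knight" — False. ✓
Ravi (knight): "either Aldo is a knave or Sia is a knight" — True. ✓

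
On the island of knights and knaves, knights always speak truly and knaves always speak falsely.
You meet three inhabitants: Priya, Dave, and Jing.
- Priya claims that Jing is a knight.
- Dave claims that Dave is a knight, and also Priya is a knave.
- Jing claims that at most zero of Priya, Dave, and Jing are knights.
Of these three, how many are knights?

1

The unique consistent assignment is Priya=knave, Dave=knight, Jing=knave.
That has 1 knight.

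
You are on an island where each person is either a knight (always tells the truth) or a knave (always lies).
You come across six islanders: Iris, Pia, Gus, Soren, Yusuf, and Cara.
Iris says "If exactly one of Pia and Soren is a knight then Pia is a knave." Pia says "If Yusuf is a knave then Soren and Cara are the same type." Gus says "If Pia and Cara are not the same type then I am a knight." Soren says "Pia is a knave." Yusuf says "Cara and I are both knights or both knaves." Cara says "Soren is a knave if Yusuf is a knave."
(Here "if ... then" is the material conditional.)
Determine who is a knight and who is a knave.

Iris is a knave, Pia is a knight, Gus is a knight, Soren is a knave, Yusuf is a knight, and Cara is a knight.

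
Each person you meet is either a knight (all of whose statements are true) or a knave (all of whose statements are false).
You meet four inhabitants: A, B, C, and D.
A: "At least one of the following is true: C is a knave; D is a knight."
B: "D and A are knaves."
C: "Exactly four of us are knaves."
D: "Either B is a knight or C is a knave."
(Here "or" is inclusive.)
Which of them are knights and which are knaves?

Knights: A and D. Knaves: B and C.

Suppose A is a knave. Then A's statement "at least one of the following is true: C is a knave; D is a knight" would have to be false. Checking the 8 ways to assign the others, none is consistent with every speaker.
(For instance, with B=knave, C=knave, D=knight, A's claim "at least one of the following is true: C is a knave; D is a knight" comes out true where it would need to be false.)
So A must be a knight, making "at least one of the following is true: C is a knave; D is a knight" true. Taking A=knight, B=knave, C=knave, D=knight, each remaining statement checks out:
  B (knave): "D and A are knaves" — false. ✓
  C (knave): "exactly four of us are knaves" — false. ✓
  D (knight): "either B is a knight or C is a knave" — true. ✓
This is the unique consistent assignment.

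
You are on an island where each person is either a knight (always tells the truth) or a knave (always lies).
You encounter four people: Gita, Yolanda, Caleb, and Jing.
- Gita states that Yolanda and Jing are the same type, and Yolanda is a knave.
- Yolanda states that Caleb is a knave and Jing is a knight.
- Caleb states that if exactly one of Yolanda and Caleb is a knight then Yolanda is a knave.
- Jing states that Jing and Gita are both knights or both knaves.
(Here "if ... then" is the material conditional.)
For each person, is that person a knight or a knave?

Gita is a knight, Yolanda is a knave, Caleb is a knight, and Jing is a knave.

As a knight, Gita's statement "Yolanda and Jing are the same type, and Yolanda is a knave" should be true; it is.
Yolanda (knave): "Caleb is a knave and Jing is a knight" — False. ✓
Caleb is a knight, and the claim "if exactly one of Yolanda and Caleb is a knight then Yolanda is a knave" is indeed true.
Since Jing is a knave, "Jing and Gita are both knights or both knaves" needs to be False, which holds.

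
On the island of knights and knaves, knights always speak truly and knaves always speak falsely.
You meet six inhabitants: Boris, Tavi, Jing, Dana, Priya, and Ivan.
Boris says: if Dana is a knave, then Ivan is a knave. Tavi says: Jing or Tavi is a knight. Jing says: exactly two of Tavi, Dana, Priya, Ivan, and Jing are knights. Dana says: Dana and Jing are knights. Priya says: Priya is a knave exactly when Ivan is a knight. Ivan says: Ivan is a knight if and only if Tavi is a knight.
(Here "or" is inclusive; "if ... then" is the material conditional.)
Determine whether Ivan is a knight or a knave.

Consistent assignments: {Boris=knight, Tavi=knight, Jing=knight, Dana=knave, Priya=knave, Ivan=knave}; {Boris=knight, Tavi=knight, Jing=knave, Dana=knave, Priya=knave, Ivan=knave}
In every consistent assignment, Ivan is a knave.

Ivan is a knave.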